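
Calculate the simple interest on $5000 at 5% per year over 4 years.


Use the formula I = P x R x T / 100
P x R x T = 5000 x 5 x 4 = 100000
I = 100000 / 100 = $1000

$1000


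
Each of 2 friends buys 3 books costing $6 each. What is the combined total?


Cost per person:
3 x $6 = $18
Group total:
2 x $18 = $36

$36


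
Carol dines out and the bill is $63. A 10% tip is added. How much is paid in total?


Calculate the tip:
10% of $63 = $6.30
Add tip to meal cost:
$63 + $6.30 = $69.30

$69.30


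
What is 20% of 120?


Convert percentage to decimal:
20% = 0.2
Multiply:
120 x 0.2 = 24

24


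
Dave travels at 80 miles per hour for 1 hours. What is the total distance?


Use the formula: distance = speed x time
Speed = 80 mph, Time = 1 hours
80 x 1 = 80 miles

80 miles


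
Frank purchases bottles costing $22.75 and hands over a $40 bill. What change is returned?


Start with the amount paid:
$40
Subtract the price:
$40 - $22.75 = $17.25

$17.25


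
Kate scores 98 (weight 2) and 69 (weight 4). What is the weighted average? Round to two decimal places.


Weighted sum:
2 x 98 + 4 x 69 = 472
Total weight:
2 + 4 = 6
Weighted average:
472 / 6 = 78.6666... ≈ 78.67

78.67


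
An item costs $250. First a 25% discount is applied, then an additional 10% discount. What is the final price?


First discount:
25% of $250 = $62.50
Price after first discount:
$250 - $62.50 = $187.50
Second discount:
10% of $187.50 = $18.75
Final price:
$187.50 - $18.75 = $168.75

$168.75


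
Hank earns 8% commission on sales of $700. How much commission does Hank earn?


Convert rate to decimal:
8% = 0.08
Multiply by sales:
$700 x 0.08 = $56

$56


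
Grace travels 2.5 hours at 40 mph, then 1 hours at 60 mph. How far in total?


Leg 1 distance:
40 x 2.5 = 100 miles
Leg 2 distance:
60 x 1 = 60 miles
Total distance:
100 + 60 = 160 miles

160 miles


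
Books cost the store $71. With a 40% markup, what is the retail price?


Calculate the markup amount:
40% of $71 = $28.40
Add to cost:
$71 + $28.40 = $99.40

$99.40


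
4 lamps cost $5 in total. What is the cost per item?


Total cost: $5
Number of items: 4
Unit price: $5 / 4 = $1.25

$1.25


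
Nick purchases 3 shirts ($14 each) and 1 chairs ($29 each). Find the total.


Cost of shirts:
3 x $14 = $42
Cost of chairs:
1 x $29 = $29
Add both:
$42 + $29 = $71

$71


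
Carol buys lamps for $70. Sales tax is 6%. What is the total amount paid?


Calculate the tax:
6% of $70 = $4.20
Add tax to price:
$70 + $4.20 = $74.20

$74.20


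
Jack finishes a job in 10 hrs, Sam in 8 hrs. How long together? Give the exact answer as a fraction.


Jack's rate: 1/10 of the job per hour
Sam's rate: 1/8 of the job per hour
Combined rate: 1/10 + 1/8 = 9/40 per hour
Time = 1 / (9/40) = 40/9 hours (≈ 4.44 hours)

40/9 hours


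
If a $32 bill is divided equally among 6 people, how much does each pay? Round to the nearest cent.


Total bill: $32
Number of people: 6
Each pays: $32 / 6 = $5.3333... ≈ $5.33

$5.33


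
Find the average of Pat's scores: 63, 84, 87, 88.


Add the scores:
63 + 84 + 87 + 88 = 322
Divide by the number of tests:
322 / 4 = 80.5

80.5


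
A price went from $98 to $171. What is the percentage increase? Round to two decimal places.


Find the absolute change:
|171 - 98| = 73
Divide by original and multiply by 100:
73 / 98 x 100 = 74.4897...% ≈ 74.49%

74.49%


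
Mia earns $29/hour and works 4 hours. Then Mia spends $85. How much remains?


Calculate earnings:
4 x $29 = $116
Subtract spending:
$116 - $85 = $31

$31


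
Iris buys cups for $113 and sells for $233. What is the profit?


Selling price = $233
Cost price = $113
Profit = selling price - cost price:
Profit = $233 - $113 = $120

$120


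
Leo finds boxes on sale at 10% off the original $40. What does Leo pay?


Calculate the discount amount:
10% of $40 = $4
Subtract from original:
$40 - $4 = $36

$36


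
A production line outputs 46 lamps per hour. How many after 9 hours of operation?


Production rate: 46 lamps per hour
Time: 9 hours
Total: 46 x 9 = 414 lamps

414 lamps


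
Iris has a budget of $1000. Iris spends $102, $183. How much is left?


Add up expenses:
$102 + $183 = $285
Subtract from budget:
$1000 - $285 = $715

$715


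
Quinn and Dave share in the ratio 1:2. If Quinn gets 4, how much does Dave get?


Find the multiplier:
4 / 1 = 4
Apply to Dave's share:
2 x 4 = 8

8


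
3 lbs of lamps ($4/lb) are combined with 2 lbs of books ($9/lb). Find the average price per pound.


Cost of lamps:
3 x $4 = $12
Cost of books:
2 x $9 = $18
Total cost: $12 + $18 = $30
Total weight: 5 lbs
Average: $30 / 5 = $6/lb

$6/lb


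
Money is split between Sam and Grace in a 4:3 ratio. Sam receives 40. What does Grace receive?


Find the multiplier:
40 / 4 = 10
Apply to Grace's share:
3 x 10 = 30

30


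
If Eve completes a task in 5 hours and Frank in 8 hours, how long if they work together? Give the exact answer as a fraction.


Eve's rate: 1/5 of the job per hour
Frank's rate: 1/8 of the job per hour
Combined rate: 1/5 + 1/8 = 13/40 per hour
Time = 1 / (13/40) = 40/13 hours (≈ 3.08 hours)

40/13 hours


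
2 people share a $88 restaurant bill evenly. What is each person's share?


Total bill: $88
Number of people: 2
Each pays: $88 / 2 = $44

$44


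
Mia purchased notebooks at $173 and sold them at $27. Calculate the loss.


Selling price = $27
Cost price = $173
Loss = cost price - selling price:
Loss = $173 - $27 = $146

$146


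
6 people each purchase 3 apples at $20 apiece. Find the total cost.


Cost per person:
3 x $20 = $60
Group total:
6 x $60 = $360

$360


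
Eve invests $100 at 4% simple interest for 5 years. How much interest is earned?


Use the formula I = P x R x T / 100
P x R x T = 100 x 4 x 5 = 2000
I = 2000 / 100 = $20

$20


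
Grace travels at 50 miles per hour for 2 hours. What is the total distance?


Use the formula: distance = speed x time
Speed = 50 mph, Time = 2 hours
50 x 2 = 100 miles

100 miles


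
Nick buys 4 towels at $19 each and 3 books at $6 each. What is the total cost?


Cost of towels:
4 x $19 = $76
Cost of books:
3 x $6 = $18
Add both:
$76 + $18 = $94

$94


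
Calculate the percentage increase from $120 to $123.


Find the absolute change:
|123 - 120| = 3
Divide by original and multiply by 100:
3 / 120 x 100 = 2.5%

2.5%


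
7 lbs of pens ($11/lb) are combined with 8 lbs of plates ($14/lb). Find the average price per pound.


Cost of pens:
7 x $11 = $77
Cost of plates:
8 x $14 = $112
Total cost: $77 + $112 = $189
Total weight: 15 lbs
Average: $189 / 15 = $12.60/lb

$12.60/lb


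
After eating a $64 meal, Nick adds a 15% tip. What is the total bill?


Calculate the tip:
15% of $64 = $9.60
Add tip to meal cost:
$64 + $9.60 = $73.60

$73.60


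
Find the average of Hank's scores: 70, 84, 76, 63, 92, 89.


Add the scores:
70 + 84 + 76 + 63 + 92 + 89 = 474
Divide by the number of tests:
474 / 6 = 79

79


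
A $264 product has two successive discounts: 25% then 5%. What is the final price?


First discount:
25% of $264 = $66
Price after first discount:
$264 - $66 = $198
Second discount:
5% of $198 = $9.90
Final price:
$198 - $9.90 = $188.10

$188.10


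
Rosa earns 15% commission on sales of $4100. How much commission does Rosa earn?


Convert rate to decimal:
15% = 0.15
Multiply by sales:
$4100 x 0.15 = $615

$615


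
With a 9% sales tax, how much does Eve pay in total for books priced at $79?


Calculate the tax:
9% of $79 = $7.11
Add tax to price:
$79 + $7.11 = $86.11

$86.11


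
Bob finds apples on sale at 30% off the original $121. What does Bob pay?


Calculate the discount amount:
30% of $121 = $36.30
Subtract from original:
$121 - $36.30 = $84.70

$84.70


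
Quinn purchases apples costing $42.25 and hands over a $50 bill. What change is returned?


Start with the amount paid:
$50
Subtract the price:
$50 - $42.25 = $7.75

$7.75


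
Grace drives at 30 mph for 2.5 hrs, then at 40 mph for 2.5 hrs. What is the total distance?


Leg 1 distance:
30 x 2.5 = 75 miles
Leg 2 distance:
40 x 2.5 = 100 miles
Total distance:
75 + 100 = 175 miles

175 miles


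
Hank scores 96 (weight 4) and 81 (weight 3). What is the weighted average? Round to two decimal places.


Weighted sum:
4 x 96 + 3 x 81 = 627
Total weight:
4 + 3 = 7
Weighted average:
627 / 7 = 89.5714... ≈ 89.57

89.57


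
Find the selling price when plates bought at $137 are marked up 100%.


Calculate the markup amount:
100% of $137 = $137
Add to cost:
$137 + $137 = $274

$274


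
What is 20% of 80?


Convert percentage to decimal:
20% = 0.2
Multiply:
80 x 0.2 = 16

16


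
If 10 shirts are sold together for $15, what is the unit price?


Total cost: $15
Number of items: 10
Unit price: $15 / 10 = $1.50

$1.50


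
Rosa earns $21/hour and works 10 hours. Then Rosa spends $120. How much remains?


Calculate earnings:
10 x $21 = $210
Subtract spending:
$210 - $120 = $90

$90


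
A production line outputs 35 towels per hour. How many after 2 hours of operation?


Production rate: 35 towels per hour
Time: 2 hours
Total: 35 x 2 = 70 towels

70 towels


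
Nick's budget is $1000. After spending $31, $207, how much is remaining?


Add up expenses:
$31 + $207 = $238
Subtract from budget:
$1000 - $238 = $762

$762


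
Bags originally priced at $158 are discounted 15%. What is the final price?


Calculate the discount amount:
15% of $158 = $23.70
Subtract from original:
$158 - $23.70 = $134.30

$134.30


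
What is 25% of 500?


Convert percentage to decimal:
25% = 0.25
Multiply:
500 x 0.25 = 125

125


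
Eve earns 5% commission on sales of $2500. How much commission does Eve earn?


Convert rate to decimal:
5% = 0.05
Multiply by sales:
$2500 x 0.05 = $125

$125


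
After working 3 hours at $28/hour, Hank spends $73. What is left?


Calculate earnings:
3 x $28 = $84
Subtract spending:
$84 - $73 = $11

$11


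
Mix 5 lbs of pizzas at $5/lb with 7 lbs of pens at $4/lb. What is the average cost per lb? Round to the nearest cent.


Cost of pizzas:
5 x $5 = $25
Cost of pens:
7 x $4 = $28
Total cost: $25 + $28 = $53
Total weight: 12 lbs
Average: $53 / 12 = $4.4166... ≈ $4.42/lb

$4.42/lb


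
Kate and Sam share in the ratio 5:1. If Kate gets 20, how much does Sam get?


Find the multiplier:
20 / 5 = 4
Apply to Sam's share:
1 x 4 = 4

4


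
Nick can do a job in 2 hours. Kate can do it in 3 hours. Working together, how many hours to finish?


Nick's rate: 1/2 of the job per hour
Kate's rate: 1/3 of the job per hour
Combined rate: 1/2 + 1/3 = 5/6 per hour
Time = 1 / (5/6) = 6/5 = 1.2 hours

1.2 hours


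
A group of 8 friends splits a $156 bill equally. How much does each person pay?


Total bill: $156
Number of people: 8
Each pays: $156 / 8 = $19.50

$19.50


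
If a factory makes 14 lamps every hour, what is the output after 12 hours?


Production rate: 14 lamps per hour
Time: 12 hours
Total: 14 x 12 = 168 lamps

168 lamps


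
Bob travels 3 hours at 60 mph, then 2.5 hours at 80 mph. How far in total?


Leg 1 distance:
60 x 3 = 180 miles
Leg 2 distance:
80 x 2.5 = 200 miles
Total distance:
180 + 200 = 380 miles

380 miles


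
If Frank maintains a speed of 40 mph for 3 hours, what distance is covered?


Use the formula: distance = speed x time
Speed = 40 mph, Time = 3 hours
40 x 3 = 120 miles

120 miles


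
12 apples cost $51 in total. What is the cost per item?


Total cost: $51
Number of items: 12
Unit price: $51 / 12 = $4.25

$4.25


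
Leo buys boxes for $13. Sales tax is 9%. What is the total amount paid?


Calculate the tax:
9% of $13 = $1.17
Add tax to price:
$13 + $1.17 = $14.17

$14.17


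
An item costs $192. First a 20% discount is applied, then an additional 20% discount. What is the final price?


First discount:
20% of $192 = $38.40
Price after first discount:
$192 - $38.40 = $153.60
Second discount:
20% of $153.60 = $30.72
Final price:
$153.60 - $30.72 = $122.88

$122.88


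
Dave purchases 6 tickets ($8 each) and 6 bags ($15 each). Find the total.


Cost of tickets:
6 x $8 = $48
Cost of bags:
6 x $15 = $90
Add both:
$48 + $90 = $138

$138


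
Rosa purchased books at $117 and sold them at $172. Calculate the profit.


Selling price = $172
Cost price = $117
Profit = selling price - cost price:
Profit = $172 - $117 = $55

$55


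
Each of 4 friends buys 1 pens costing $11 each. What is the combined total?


Cost per person:
1 x $11 = $11
Group total:
4 x $11 = $44

$44


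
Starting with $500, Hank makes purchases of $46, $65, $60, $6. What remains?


Add up expenses:
$46 + $65 + $60 + $6 = $177
Subtract from budget:
$500 - $177 = $323

$323


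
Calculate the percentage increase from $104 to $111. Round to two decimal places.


Find the absolute change:
|111 - 104| = 7
Divide by original and multiply by 100:
7 / 104 x 100 = 6.7307...% ≈ 6.73%

6.73%


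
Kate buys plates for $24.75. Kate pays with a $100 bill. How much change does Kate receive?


Start with the amount paid:
$100
Subtract the price:
$100 - $24.75 = $75.25

$75.25


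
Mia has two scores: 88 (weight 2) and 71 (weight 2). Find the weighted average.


Weighted sum:
2 x 88 + 2 x 71 = 318
Total weight:
2 + 2 = 4
Weighted average:
318 / 4 = 79.5

79.5


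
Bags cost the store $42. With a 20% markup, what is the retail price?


Calculate the markup amount:
20% of $42 = $8.40
Add to cost:
$42 + $8.40 = $50.40

$50.40


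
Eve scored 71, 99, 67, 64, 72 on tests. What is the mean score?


Add the scores:
71 + 99 + 67 + 64 + 72 = 373
Divide by the number of tests:
373 / 5 = 74.6

74.6


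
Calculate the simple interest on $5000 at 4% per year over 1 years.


Use the formula I = P x R x T / 100
P x R x T = 5000 x 4 x 1 = 20000
I = 20000 / 100 = $200

$200


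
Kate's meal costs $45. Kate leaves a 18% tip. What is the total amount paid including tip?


Calculate the tip:
18% of $45 = $8.10
Add tip to meal cost:
$45 + $8.10 = $53.10

$53.10


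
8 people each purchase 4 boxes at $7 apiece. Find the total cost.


Cost per person:
4 x $7 = $28
Group total:
8 x $28 = $224

$224


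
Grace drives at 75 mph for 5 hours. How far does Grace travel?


Use the formula: distance = speed x time
Speed = 75 mph, Time = 5 hours
75 x 5 = 375 miles

375 miles


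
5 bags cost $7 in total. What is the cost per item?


Total cost: $7
Number of items: 5
Unit price: $7 / 5 = $1.40

$1.40


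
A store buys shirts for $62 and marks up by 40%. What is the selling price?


Calculate the markup amount:
40% of $62 = $24.80
Add to cost:
$62 + $24.80 = $86.80

$86.80


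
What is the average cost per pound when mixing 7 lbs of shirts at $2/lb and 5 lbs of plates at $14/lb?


Cost of shirts:
7 x $2 = $14
Cost of plates:
5 x $14 = $70
Total cost: $14 + $70 = $84
Total weight: 12 lbs
Average: $84 / 12 = $7/lb

$7/lb


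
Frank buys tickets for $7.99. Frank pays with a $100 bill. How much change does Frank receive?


Start with the amount paid:
$100
Subtract the price:
$100 - $7.99 = $92.01

$92.01


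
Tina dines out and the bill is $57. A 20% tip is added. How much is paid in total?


Calculate the tip:
20% of $57 = $11.40
Add tip to meal cost:
$57 + $11.40 = $68.40

$68.40


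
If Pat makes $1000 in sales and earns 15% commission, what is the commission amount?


Convert rate to decimal:
15% = 0.15
Multiply by sales:
$1000 x 0.15 = $150

$150


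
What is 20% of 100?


Convert percentage to decimal:
20% = 0.2
Multiply:
100 x 0.2 = 20

20


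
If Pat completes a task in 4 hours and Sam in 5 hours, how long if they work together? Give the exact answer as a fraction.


Pat's rate: 1/4 of the job per hour
Sam's rate: 1/5 of the job per hour
Combined rate: 1/4 + 1/5 = 9/20 per hour
Time = 1 / (9/20) = 20/9 hours (≈ 2.22 hours)

20/9 hours


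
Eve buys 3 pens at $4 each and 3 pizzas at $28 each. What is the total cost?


Cost of pens:
3 x $4 = $12
Cost of pizzas:
3 x $28 = $84
Add both:
$12 + $84 = $96

$96


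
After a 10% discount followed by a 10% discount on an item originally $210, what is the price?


First discount:
10% of $210 = $21
Price after first discount:
$210 - $21 = $189
Second discount:
10% of $189 = $18.90
Final price:
$189 - $18.90 = $170.10

$170.10


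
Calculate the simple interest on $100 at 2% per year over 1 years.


Use the formula I = P x R x T / 100
P x R x T = 100 x 2 x 1 = 200
I = 200 / 100 = $2

$2


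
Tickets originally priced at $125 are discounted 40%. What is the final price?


Calculate the discount amount:
40% of $125 = $50
Subtract from original:
$125 - $50 = $75

$75


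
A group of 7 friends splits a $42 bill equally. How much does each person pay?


Total bill: $42
Number of people: 7
Each pays: $42 / 7 = $6

$6


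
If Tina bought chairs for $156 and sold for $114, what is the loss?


Selling price = $114
Cost price = $156
Loss = cost price - selling price:
Loss = $156 - $114 = $42

$42


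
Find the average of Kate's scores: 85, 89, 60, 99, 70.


Add the scores:
85 + 89 + 60 + 99 + 70 = 403
Divide by the number of tests:
403 / 5 = 80.6

80.6


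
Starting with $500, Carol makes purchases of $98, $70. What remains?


Add up expenses:
$98 + $70 = $168
Subtract from budget:
$500 - $168 = $332

$332


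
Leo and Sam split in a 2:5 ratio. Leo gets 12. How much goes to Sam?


Find the multiplier:
12 / 2 = 6
Apply to Sam's share:
5 x 6 = 30

30


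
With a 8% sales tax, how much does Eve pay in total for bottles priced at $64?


Calculate the tax:
8% of $64 = $5.12
Add tax to price:
$64 + $5.12 = $69.12

$69.12


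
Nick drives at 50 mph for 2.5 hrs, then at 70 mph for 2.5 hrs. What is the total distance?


Leg 1 distance:
50 x 2.5 = 125 miles
Leg 2 distance:
70 x 2.5 = 175 miles
Total distance:
125 + 175 = 300 miles

300 miles


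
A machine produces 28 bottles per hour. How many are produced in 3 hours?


Production rate: 28 bottles per hour
Time: 3 hours
Total: 28 x 3 = 84 bottles

84 bottles


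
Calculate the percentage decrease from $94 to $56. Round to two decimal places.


Find the absolute change:
|56 - 94| = 38
Divide by original and multiply by 100:
38 / 94 x 100 = 40.4255...% ≈ 40.43%

40.43%


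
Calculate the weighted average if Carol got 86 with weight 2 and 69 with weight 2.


Weighted sum:
2 x 86 + 2 x 69 = 310
Total weight:
2 + 2 = 4
Weighted average:
310 / 4 = 77.5

77.5


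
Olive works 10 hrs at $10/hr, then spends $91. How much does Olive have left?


Calculate earnings:
10 x $10 = $100
Subtract spending:
$100 - $91 = $9

$9


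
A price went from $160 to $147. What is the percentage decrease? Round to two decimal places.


Find the absolute change:
|147 - 160| = 13
Divide by original and multiply by 100:
13 / 160 x 100 = 8.125% ≈ 8.13%

8.13%


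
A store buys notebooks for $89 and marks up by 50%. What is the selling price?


Calculate the markup amount:
50% of $89 = $44.50
Add to cost:
$89 + $44.50 = $133.50

$133.50


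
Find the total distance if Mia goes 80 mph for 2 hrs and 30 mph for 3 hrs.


Leg 1 distance:
80 x 2 = 160 miles
Leg 2 distance:
30 x 3 = 90 miles
Total distance:
160 + 90 = 250 miles

250 miles


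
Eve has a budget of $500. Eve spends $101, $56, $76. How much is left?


Add up expenses:
$101 + $56 + $76 = $233
Subtract from budget:
$500 - $233 = $267

$267


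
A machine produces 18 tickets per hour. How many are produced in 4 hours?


Production rate: 18 tickets per hour
Time: 4 hours
Total: 18 x 4 = 72 tickets

72 tickets


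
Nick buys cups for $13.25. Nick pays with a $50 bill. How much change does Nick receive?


Start with the amount paid:
$50
Subtract the price:
$50 - $13.25 = $36.75

$36.75


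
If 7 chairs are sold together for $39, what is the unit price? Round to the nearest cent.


Total cost: $39
Number of items: 7
Unit price: $39 / 7 = $5.5714... ≈ $5.57

$5.57


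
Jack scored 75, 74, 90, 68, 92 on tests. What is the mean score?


Add the scores:
75 + 74 + 90 + 68 + 92 = 399
Divide by the number of tests:
399 / 5 = 79.8

79.8


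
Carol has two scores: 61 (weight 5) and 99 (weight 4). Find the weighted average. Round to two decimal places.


Weighted sum:
5 x 61 + 4 x 99 = 701
Total weight:
5 + 4 = 9
Weighted average:
701 / 9 = 77.8888... ≈ 77.89

77.89


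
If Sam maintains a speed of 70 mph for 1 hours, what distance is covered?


Use the formula: distance = speed x time
Speed = 70 mph, Time = 1 hours
70 x 1 = 70 miles

70 miles


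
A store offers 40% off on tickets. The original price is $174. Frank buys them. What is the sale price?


Calculate the discount amount:
40% of $174 = $69.60
Subtract from original:
$174 - $69.60 = $104.40

$104.40


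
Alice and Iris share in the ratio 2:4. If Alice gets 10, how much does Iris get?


Find the multiplier:
10 / 2 = 5
Apply to Iris's share:
4 x 5 = 20

20


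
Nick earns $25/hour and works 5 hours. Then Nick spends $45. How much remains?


Calculate earnings:
5 x $25 = $125
Subtract spending:
$125 - $45 = $80

$80


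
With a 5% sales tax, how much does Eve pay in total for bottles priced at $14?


Calculate the tax:
5% of $14 = $0.70
Add tax to price:
$14 + $0.70 = $14.70

$14.70


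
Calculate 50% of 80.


Convert percentage to decimal:
50% = 0.5
Multiply:
80 x 0.5 = 40

40


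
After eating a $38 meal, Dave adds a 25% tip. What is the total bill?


Calculate the tip:
25% of $38 = $9.50
Add tip to meal cost:
$38 + $9.50 = $47.50

$47.50


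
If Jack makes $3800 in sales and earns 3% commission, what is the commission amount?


Convert rate to decimal:
3% = 0.03
Multiply by sales:
$3800 x 0.03 = $114

$114


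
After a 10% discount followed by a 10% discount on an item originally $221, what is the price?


First discount:
10% of $221 = $22.10
Price after first discount:
$221 - $22.10 = $198.90
Second discount:
10% of $198.90 = $19.89
Final price:
$198.90 - $19.89 = $179.01

$179.01


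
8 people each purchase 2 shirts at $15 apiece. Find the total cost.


Cost per person:
2 x $15 = $30
Group total:
8 x $30 = $240

$240


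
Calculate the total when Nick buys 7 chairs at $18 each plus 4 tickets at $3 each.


Cost of chairs:
7 x $18 = $126
Cost of tickets:
4 x $3 = $12
Add both:
$126 + $12 = $138

$138


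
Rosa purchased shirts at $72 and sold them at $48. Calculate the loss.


Selling price = $48
Cost price = $72
Loss = cost price - selling price:
Loss = $72 - $48 = $24

$24


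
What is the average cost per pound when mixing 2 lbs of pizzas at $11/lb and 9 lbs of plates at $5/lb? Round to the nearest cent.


Cost of pizzas:
2 x $11 = $22
Cost of plates:
9 x $5 = $45
Total cost: $22 + $45 = $67
Total weight: 11 lbs
Average: $67 / 11 = $6.0909... ≈ $6.09/lb

$6.09/lb


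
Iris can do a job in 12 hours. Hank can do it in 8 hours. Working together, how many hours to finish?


Iris's rate: 1/12 of the job per hour
Hank's rate: 1/8 of the job per hour
Combined rate: 1/12 + 1/8 = 5/24 per hour
Time = 1 / (5/24) = 24/5 = 4.8 hours

4.8 hours


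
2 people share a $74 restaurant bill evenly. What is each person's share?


Total bill: $74
Number of people: 2
Each pays: $74 / 2 = $37

$37


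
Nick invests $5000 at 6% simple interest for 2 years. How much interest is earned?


Use the formula I = P x R x T / 100
P x R x T = 5000 x 6 x 2 = 60000
I = 60000 / 100 = $600

$600


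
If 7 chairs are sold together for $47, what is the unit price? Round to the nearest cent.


Total cost: $47
Number of items: 7
Unit price: $47 / 7 = $6.7142... ≈ $6.71

$6.71


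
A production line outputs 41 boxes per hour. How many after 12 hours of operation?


Production rate: 41 boxes per hour
Time: 12 hours
Total: 41 x 12 = 492 boxes

492 boxes


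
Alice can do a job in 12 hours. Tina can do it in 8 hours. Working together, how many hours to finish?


Alice's rate: 1/12 of the job per hour
Tina's rate: 1/8 of the job per hour
Combined rate: 1/12 + 1/8 = 5/24 per hour
Time = 1 / (5/24) = 24/5 = 4.8 hours

4.8 hours


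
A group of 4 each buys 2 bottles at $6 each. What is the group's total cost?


Cost per person:
2 x $6 = $12
Group total:
4 x $12 = $48

$48


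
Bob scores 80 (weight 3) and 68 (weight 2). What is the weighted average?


Weighted sum:
3 x 80 + 2 x 68 = 376
Total weight:
3 + 2 = 5
Weighted average:
376 / 5 = 75.2

75.2


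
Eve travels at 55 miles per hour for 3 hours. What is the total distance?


Use the formula: distance = speed x time
Speed = 55 mph, Time = 3 hours
55 x 3 = 165 miles

165 miles


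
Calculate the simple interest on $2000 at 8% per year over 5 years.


Use the formula I = P x R x T / 100
P x R x T = 2000 x 8 x 5 = 80000
I = 80000 / 100 = $800

$800


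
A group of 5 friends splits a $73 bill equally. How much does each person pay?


Total bill: $73
Number of people: 5
Each pays: $73 / 5 = $14.60

$14.60


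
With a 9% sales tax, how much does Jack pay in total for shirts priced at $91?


Calculate the tax:
9% of $91 = $8.19
Add tax to price:
$91 + $8.19 = $99.19

$99.19


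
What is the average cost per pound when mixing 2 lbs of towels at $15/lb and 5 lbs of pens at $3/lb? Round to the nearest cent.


Cost of towels:
2 x $15 = $30
Cost of pens:
5 x $3 = $15
Total cost: $30 + $15 = $45
Total weight: 7 lbs
Average: $45 / 7 = $6.4285... ≈ $6.43/lb

$6.43/lb


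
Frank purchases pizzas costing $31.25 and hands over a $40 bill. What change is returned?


Start with the amount paid:
$40
Subtract the price:
$40 - $31.25 = $8.75

$8.75


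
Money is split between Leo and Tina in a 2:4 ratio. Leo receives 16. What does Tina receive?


Find the multiplier:
16 / 2 = 8
Apply to Tina's share:
4 x 8 = 32

32


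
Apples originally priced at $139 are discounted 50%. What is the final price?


Calculate the discount amount:
50% of $139 = $69.50
Subtract from original:
$139 - $69.50 = $69.50

$69.50


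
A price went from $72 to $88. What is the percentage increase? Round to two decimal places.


Find the absolute change:
|88 - 72| = 16
Divide by original and multiply by 100:
16 / 72 x 100 = 22.2222...% ≈ 22.22%

22.22%


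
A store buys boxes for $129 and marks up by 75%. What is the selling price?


Calculate the markup amount:
75% of $129 = $96.75
Add to cost:
$129 + $96.75 = $225.75

$225.75


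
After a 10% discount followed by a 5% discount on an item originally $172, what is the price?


First discount:
10% of $172 = $17.20
Price after first discount:
$172 - $17.20 = $154.80
Second discount:
5% of $154.80 = $7.74
Final price:
$154.80 - $7.74 = $147.06

$147.06


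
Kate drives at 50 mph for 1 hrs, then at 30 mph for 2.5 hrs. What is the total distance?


Leg 1 distance:
50 x 1 = 50 miles
Leg 2 distance:
30 x 2.5 = 75 miles
Total distance:
50 + 75 = 125 miles

125 miles


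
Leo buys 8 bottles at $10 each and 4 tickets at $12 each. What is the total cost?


Cost of bottles:
8 x $10 = $80
Cost of tickets:
4 x $12 = $48
Add both:
$80 + $48 = $128

$128


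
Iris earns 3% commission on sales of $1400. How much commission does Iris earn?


Convert rate to decimal:
3% = 0.03
Multiply by sales:
$1400 x 0.03 = $42

$42


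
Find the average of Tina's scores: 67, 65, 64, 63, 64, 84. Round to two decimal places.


Add the scores:
67 + 65 + 64 + 63 + 64 + 84 = 407
Divide by the number of tests:
407 / 6 = 67.8333... ≈ 67.83

67.83


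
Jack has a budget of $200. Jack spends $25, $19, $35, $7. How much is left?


Add up expenses:
$25 + $19 + $35 + $7 = $86
Subtract from budget:
$200 - $86 = $114

$114


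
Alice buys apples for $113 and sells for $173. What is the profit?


Selling price = $173
Cost price = $113
Profit = selling price - cost price:
Profit = $173 - $113 = $60

$60


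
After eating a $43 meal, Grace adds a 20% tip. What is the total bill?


Calculate the tip:
20% of $43 = $8.60
Add tip to meal cost:
$43 + $8.60 = $51.60

$51.60


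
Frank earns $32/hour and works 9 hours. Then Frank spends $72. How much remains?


Calculate earnings:
9 x $32 = $288
Subtract spending:
$288 - $72 = $216

$216


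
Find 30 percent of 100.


Convert percentage to decimal:
30% = 0.3
Multiply:
100 x 0.3 = 30

30


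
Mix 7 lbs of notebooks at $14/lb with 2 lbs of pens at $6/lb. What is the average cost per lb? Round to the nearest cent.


Cost of notebooks:
7 x $14 = $98
Cost of pens:
2 x $6 = $12
Total cost: $98 + $12 = $110
Total weight: 9 lbs
Average: $110 / 9 = $12.2222... ≈ $12.22/lb

$12.22/lb


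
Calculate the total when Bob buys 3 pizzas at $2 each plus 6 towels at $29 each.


Cost of pizzas:
3 x $2 = $6
Cost of towels:
6 x $29 = $174
Add both:
$6 + $174 = $180

$180


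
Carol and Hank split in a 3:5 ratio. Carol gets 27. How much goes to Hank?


Find the multiplier:
27 / 3 = 9
Apply to Hank's share:
5 x 9 = 45

45


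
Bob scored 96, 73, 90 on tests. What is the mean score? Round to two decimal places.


Add the scores:
96 + 73 + 90 = 259
Divide by the number of tests:
259 / 3 = 86.3333... ≈ 86.33

86.33


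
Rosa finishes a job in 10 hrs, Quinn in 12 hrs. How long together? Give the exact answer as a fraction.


Rosa's rate: 1/10 of the job per hour
Quinn's rate: 1/12 of the job per hour
Combined rate: 1/10 + 1/12 = 11/60 per hour
Time = 1 / (11/60) = 60/11 hours (≈ 5.45 hours)

60/11 hours


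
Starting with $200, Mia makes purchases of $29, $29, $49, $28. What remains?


Add up expenses:
$29 + $29 + $49 + $28 = $135
Subtract from budget:
$200 - $135 = $65

$65


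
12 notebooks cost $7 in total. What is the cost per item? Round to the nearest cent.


Total cost: $7
Number of items: 12
Unit price: $7 / 12 = $0.5833... ≈ $0.58

$0.58


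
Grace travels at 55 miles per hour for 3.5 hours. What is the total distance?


Use the formula: distance = speed x time
Speed = 55 mph, Time = 3.5 hours
55 x 3.5 = 192.5 miles

192.5 miles


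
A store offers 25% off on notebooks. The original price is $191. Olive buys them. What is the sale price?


Calculate the discount amount:
25% of $191 = $47.75
Subtract from original:
$191 - $47.75 = $143.25

$143.25


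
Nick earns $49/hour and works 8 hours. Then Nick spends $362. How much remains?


Calculate earnings:
8 x $49 = $392
Subtract spending:
$392 - $362 = $30

$30


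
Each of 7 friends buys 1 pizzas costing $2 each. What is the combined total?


Cost per person:
1 x $2 = $2
Group total:
7 x $2 = $14

$14


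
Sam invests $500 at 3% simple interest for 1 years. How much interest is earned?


Use the formula I = P x R x T / 100
P x R x T = 500 x 3 x 1 = 1500
I = 1500 / 100 = $15

$15


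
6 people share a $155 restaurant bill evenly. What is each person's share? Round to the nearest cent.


Total bill: $155
Number of people: 6
Each pays: $155 / 6 = $25.8333... ≈ $25.83

$25.83


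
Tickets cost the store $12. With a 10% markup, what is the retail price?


Calculate the markup amount:
10% of $12 = $1.20
Add to cost:
$12 + $1.20 = $13.20

$13.20


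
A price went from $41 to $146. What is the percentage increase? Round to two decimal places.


Find the absolute change:
|146 - 41| = 105
Divide by original and multiply by 100:
105 / 41 x 100 = 256.0975...% ≈ 256.1%

256.1%


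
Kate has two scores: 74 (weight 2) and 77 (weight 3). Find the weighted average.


Weighted sum:
2 x 74 + 3 x 77 = 379
Total weight:
2 + 3 = 5
Weighted average:
379 / 5 = 75.8

75.8


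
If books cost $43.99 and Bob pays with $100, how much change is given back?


Start with the amount paid:
$100
Subtract the price:
$100 - $43.99 = $56.01

$56.01


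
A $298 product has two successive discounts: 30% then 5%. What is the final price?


First discount:
30% of $298 = $89.40
Price after first discount:
$298 - $89.40 = $208.60
Second discount:
5% of $208.60 = $10.43
Final price:
$208.60 - $10.43 = $198.17

$198.17


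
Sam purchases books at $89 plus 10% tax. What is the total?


Calculate the tax:
10% of $89 = $8.90
Add tax to price:
$89 + $8.90 = $97.90

$97.90


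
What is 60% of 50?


Convert percentage to decimal:
60% = 0.6
Multiply:
50 x 0.6 = 30

30


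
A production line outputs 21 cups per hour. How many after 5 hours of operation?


Production rate: 21 cups per hour
Time: 5 hours
Total: 21 x 5 = 105 cups

105 cups


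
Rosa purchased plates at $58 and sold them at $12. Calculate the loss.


Selling price = $12
Cost price = $58
Loss = cost price - selling price:
Loss = $58 - $12 = $46

$46


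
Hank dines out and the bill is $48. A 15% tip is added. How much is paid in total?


Calculate the tip:
15% of $48 = $7.20
Add tip to meal cost:
$48 + $7.20 = $55.20

$55.20


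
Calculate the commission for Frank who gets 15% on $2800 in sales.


Convert rate to decimal:
15% = 0.15
Multiply by sales:
$2800 x 0.15 = $420

$420


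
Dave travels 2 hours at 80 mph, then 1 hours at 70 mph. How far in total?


Leg 1 distance:
80 x 2 = 160 miles
Leg 2 distance:
70 x 1 = 70 miles
Total distance:
160 + 70 = 230 miles

230 miles


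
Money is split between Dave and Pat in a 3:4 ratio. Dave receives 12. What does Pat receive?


Find the multiplier:
12 / 3 = 4
Apply to Pat's share:
4 x 4 = 16

16


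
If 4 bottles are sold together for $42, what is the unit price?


Total cost: $42
Number of items: 4
Unit price: $42 / 4 = $10.50

$10.50


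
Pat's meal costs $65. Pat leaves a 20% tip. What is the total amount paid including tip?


Calculate the tip:
20% of $65 = $13
Add tip to meal cost:
$65 + $13 = $78

$78


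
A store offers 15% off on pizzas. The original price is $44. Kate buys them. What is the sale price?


Calculate the discount amount:
15% of $44 = $6.60
Subtract from original:
$44 - $6.60 = $37.40

$37.40


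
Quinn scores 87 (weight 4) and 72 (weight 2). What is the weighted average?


Weighted sum:
4 x 87 + 2 x 72 = 492
Total weight:
4 + 2 = 6
Weighted average:
492 / 6 = 82

82


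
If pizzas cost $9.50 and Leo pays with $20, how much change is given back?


Start with the amount paid:
$20
Subtract the price:
$20 - $9.50 = $10.50

$10.50


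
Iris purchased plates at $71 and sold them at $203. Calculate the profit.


Selling price = $203
Cost price = $71
Profit = selling price - cost price:
Profit = $203 - $71 = $132

$132


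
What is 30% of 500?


Convert percentage to decimal:
30% = 0.3
Multiply:
500 x 0.3 = 150

150


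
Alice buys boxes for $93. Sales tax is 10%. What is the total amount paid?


Calculate the tax:
10% of $93 = $9.30
Add tax to price:
$93 + $9.30 = $102.30

$102.30


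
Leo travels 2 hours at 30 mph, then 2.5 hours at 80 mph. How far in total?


Leg 1 distance:
30 x 2 = 60 miles
Leg 2 distance:
80 x 2.5 = 200 miles
Total distance:
60 + 200 = 260 miles

260 miles


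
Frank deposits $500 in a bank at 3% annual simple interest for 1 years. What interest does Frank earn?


Use the formula I = P x R x T / 100
P x R x T = 500 x 3 x 1 = 1500
I = 1500 / 100 = $15

$15


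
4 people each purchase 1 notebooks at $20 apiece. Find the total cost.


Cost per person:
1 x $20 = $20
Group total:
4 x $20 = $80

$80


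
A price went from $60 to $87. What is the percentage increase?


Find the absolute change:
|87 - 60| = 27
Divide by original and multiply by 100:
27 / 60 x 100 = 45%

45%


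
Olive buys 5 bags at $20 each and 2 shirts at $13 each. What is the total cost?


Cost of bags:
5 x $20 = $100
Cost of shirts:
2 x $13 = $26
Add both:
$100 + $26 = $126

$126


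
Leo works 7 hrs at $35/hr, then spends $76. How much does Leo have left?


Calculate earnings:
7 x $35 = $245
Subtract spending:
$245 - $76 = $169

$169


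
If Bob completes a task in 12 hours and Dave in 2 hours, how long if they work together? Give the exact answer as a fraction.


Bob's rate: 1/12 of the job per hour
Dave's rate: 1/2 of the job per hour
Combined rate: 1/12 + 1/2 = 7/12 per hour
Time = 1 / (7/12) = 12/7 hours (≈ 1.71 hours)

12/7 hours


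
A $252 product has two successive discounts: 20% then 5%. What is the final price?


First discount:
20% of $252 = $50.40
Price after first discount:
$252 - $50.40 = $201.60
Second discount:
5% of $201.60 = $10.08
Final price:
$201.60 - $10.08 = $191.52

$191.52


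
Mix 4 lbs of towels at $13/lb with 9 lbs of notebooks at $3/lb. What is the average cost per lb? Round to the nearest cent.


Cost of towels:
4 x $13 = $52
Cost of notebooks:
9 x $3 = $27
Total cost: $52 + $27 = $79
Total weight: 13 lbs
Average: $79 / 13 = $6.0769... ≈ $6.08/lb

$6.08/lb


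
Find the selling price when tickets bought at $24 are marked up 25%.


Calculate the markup amount:
25% of $24 = $6
Add to cost:
$24 + $6 = $30

$30


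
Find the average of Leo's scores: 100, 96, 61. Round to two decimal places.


Add the scores:
100 + 96 + 61 = 257
Divide by the number of tests:
257 / 3 = 85.6666... ≈ 85.67

85.67


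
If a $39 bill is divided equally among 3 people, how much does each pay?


Total bill: $39
Number of people: 3
Each pays: $39 / 3 = $13

$13


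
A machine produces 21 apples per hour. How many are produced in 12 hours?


Production rate: 21 apples per hour
Time: 12 hours
Total: 21 x 12 = 252 apples

252 apples


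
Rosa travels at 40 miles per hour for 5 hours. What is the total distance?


Use the formula: distance = speed x time
Speed = 40 mph, Time = 5 hours
40 x 5 = 200 miles

200 miles


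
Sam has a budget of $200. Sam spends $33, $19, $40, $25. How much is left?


Add up expenses:
$33 + $19 + $40 + $25 = $117
Subtract from budget:
$200 - $117 = $83

$83


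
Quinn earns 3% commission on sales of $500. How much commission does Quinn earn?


Convert rate to decimal:
3% = 0.03
Multiply by sales:
$500 x 0.03 = $15

$15


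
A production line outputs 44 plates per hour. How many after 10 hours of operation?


Production rate: 44 plates per hour
Time: 10 hours
Total: 44 x 10 = 440 plates

440 plates


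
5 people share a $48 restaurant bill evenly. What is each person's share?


Total bill: $48
Number of people: 5
Each pays: $48 / 5 = $9.60

$9.60


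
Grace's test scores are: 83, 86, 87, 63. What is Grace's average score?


Add the scores:
83 + 86 + 87 + 63 = 319
Divide by the number of tests:
319 / 4 = 79.75

79.75


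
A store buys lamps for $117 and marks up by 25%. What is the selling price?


Calculate the markup amount:
25% of $117 = $29.25
Add to cost:
$117 + $29.25 = $146.25

$146.25


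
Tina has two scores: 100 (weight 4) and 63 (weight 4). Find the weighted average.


Weighted sum:
4 x 100 + 4 x 63 = 652
Total weight:
4 + 4 = 8
Weighted average:
652 / 8 = 81.5

81.5


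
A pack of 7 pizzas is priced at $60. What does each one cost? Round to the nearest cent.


Total cost: $60
Number of items: 7
Unit price: $60 / 7 = $8.5714... ≈ $8.57

$8.57


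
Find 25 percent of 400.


Convert percentage to decimal:
25% = 0.25
Multiply:
400 x 0.25 = 100

100


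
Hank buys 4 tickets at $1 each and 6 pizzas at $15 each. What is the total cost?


Cost of tickets:
4 x $1 = $4
Cost of pizzas:
6 x $15 = $90
Add both:
$4 + $90 = $94

$94
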